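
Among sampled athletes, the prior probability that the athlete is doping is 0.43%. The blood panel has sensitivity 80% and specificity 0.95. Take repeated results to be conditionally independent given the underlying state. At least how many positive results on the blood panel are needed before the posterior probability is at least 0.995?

Prior odds = 0.0043/0.9957 = 43/9957.
False-positive rate = 1 − 0.95 = 0.05; likelihood ratio of a positive = 0.8/0.05 = 16.
Target posterior odds = 0.995/0.005 = 199.
Require 16ⁿ ≥ 199 ÷ (43/9957) = 1981443/43.
16³ = 4096 falls short of 1981443/43 but 16⁴ = 65536 reaches it, so n = 4.

4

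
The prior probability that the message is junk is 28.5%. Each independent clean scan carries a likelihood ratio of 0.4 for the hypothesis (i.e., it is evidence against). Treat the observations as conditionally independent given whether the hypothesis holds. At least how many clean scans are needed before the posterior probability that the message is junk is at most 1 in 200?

Prior odds: 0.285 ÷ 0.715 = 57/143.
Likelihood ratio per clean scan = 0.4.
Target posterior odds = 0.005/0.995 = 1/199.
Require 0.4ⁿ ≤ 1/199 ÷ (57/143) = 143/11343.
0.4⁴ = 0.0256 is still above 143/11343 but 0.4⁵ = 0.01024 is at or below it, so n = 5.

5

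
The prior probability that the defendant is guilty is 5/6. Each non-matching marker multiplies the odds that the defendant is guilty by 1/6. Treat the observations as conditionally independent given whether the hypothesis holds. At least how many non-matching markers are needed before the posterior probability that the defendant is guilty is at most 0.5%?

Prior odds: (5/6) ÷ (1/6) = 5.
Likelihood ratio per non-matching marker = 1/6.
Target odds: 0.005 ÷ 0.995 = 1/199.
Need 5 × (1/6)ⁿ ≤ 1/199, i.e. (1/6)ⁿ ≤ 1/995.
(1/6)³ = 1/216 is still above 1/995 but (1/6)⁴ = 1/1296 is at or below it, so n = 4.

4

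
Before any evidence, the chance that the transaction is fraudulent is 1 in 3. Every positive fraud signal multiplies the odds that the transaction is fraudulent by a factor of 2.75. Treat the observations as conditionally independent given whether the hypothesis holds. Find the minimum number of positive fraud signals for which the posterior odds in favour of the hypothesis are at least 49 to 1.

5

Prior odds: (1/3) ÷ (2/3) = 0.5.
Likelihood ratio per positive fraud signal = 2.75.
Target odds = 49.
Need 0.5 × 2.75ⁿ ≥ 49, i.e. 2.75ⁿ ≥ 98.
2.75⁴ = 57.19140625 falls short of 98 but 2.75⁵ = 161051/1024 reaches it, so n = 5.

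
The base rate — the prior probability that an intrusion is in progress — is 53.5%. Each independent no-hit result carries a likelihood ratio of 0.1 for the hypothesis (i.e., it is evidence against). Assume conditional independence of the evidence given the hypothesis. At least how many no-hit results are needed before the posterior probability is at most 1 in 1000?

4

Prior odds = 0.535/0.465 = 107/93.
Likelihood ratio per no-hit result = 0.1.
Target odds: 0.001 ÷ 0.999 = 1/999.
Need (107/93) × 0.1ⁿ ≤ 1/999, i.e. 0.1ⁿ ≤ 31/35631.
0.1³ = 0.001 is still above 31/35631 but 0.1⁴ = 0.0001 is at or below it, so n = 4.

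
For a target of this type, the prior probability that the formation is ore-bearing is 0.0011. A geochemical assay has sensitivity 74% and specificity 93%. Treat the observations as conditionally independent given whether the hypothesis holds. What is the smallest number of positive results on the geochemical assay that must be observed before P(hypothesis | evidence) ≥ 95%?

Prior odds = 0.0011/0.9989 = 11/9989.
False-positive rate = 1 − 0.93 = 0.07; likelihood ratio of a positive = 0.74/0.07 = 74/7.
Target posterior odds = 0.95/0.05 = 19.
Require (74/7)ⁿ ≥ 19 ÷ (11/9989) = 189791/11.
(74/7)⁴ = 29986576/2401 falls short of 189791/11 but (74/7)⁵ ≈132029 reaches it, so n = 5.

5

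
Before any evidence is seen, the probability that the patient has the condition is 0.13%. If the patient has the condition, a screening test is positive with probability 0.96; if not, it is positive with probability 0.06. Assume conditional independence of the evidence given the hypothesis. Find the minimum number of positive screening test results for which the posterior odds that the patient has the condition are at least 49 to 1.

4

Prior odds: 0.0013 ÷ 0.9987 = 13/9987.
Likelihood ratio of a positive = 0.96/0.06 = 16.
Target odds = 49.
Need (13/9987) × 16ⁿ ≥ 49, i.e. 16ⁿ ≥ 489363/13.
16³ = 4096 falls short of 489363/13 but 16⁴ = 65536 reaches it, so n = 4.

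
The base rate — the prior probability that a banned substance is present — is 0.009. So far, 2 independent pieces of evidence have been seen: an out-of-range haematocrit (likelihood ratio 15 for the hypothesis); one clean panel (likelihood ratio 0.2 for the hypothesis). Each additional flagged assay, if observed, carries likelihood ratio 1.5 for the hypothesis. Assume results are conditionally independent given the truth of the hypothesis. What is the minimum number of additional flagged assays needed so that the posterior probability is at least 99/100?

Prior odds = 0.009/0.991 = 9/991.
Combined Bayes factor of the evidence already in hand = 15 × 0.2 = 3.
Odds after that evidence = (9/991) × 3 = 27/991.
Target odds = 0.99/0.01 = 99.
Need 1.5ⁿ ≥ 99 ÷ (27/991) = 10901/3.
1.5²⁰ ≈3325.26 falls short of 10901/3 but 1.5²¹ ≈4987.89 reaches it, so n = 21.

21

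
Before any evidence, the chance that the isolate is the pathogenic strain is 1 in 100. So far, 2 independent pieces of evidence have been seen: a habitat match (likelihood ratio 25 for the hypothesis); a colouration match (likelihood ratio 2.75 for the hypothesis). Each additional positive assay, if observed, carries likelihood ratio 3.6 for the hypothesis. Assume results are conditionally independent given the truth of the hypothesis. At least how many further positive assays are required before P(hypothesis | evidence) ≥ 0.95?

Prior odds = 0.01/0.99 = 1/99.
Combined Bayes factor of the evidence already in hand = 25 × 2.75 = 68.75.
Odds after that evidence = (1/99) × 68.75 = 25/36.
Target odds = 0.95/0.05 = 19.
Need 3.6ⁿ ≥ 19 ÷ (25/36) = 27.36.
3.6² = 12.96 falls short of 27.36 but 3.6³ = 46.656 reaches it, so n = 3.

3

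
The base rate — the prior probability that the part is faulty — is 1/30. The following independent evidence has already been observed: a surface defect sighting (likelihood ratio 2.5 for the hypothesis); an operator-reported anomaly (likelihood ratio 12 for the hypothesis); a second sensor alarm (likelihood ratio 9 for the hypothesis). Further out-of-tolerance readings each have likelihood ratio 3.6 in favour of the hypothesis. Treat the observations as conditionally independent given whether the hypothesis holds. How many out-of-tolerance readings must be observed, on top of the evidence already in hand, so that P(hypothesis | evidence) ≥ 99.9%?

Prior odds = (1/30)/(29/30) = 1/29.
Combined Bayes factor of the evidence already in hand = 2.5 × 12 × 9 = 270.
Odds after that evidence = (1/29) × 270 = 270/29.
Target odds = 0.999/0.001 = 999.
Need 3.6ⁿ ≥ 999 ÷ (270/29) = 107.3.
3.6³ = 46.656 falls short of 107.3 but 3.6⁴ = 167.9616 reaches it, so n = 4.

4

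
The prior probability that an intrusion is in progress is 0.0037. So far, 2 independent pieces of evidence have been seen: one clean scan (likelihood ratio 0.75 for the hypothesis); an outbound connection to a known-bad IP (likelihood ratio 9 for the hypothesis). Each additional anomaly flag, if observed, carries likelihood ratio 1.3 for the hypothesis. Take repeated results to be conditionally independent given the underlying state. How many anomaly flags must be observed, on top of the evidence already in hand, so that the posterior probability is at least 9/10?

Prior odds = 0.0037/0.9963 = 37/9963.
Combined Bayes factor of the evidence already in hand = 0.75 × 9 = 6.75.
Odds after that evidence = (37/9963) × 6.75 = 37/1476.
Target odds = 0.9/0.1 = 9.
Need 1.3ⁿ ≥ 9 ÷ (37/1476) = 13284/37.
1.3²² ≈321.184 falls short of 13284/37 but 1.3²³ ≈417.539 reaches it, so n = 23.

23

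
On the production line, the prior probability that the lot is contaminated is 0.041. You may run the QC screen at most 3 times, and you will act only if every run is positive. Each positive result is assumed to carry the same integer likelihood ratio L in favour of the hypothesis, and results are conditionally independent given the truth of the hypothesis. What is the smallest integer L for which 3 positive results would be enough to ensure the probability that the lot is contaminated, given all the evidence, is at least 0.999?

29

Prior odds = 0.041/0.959 = 41/959.
Target odds = 0.999/0.001 = 999.
Need L³ ≥ 999 ÷ (41/959) = 958041/41.
28³ = 21952 < 958041/41 ≤ 24389 = 29³, so L = 29.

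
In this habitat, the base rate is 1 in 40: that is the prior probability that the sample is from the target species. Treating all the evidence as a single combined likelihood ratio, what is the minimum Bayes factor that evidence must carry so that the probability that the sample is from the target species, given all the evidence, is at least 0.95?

741

Prior odds = 0.025/0.975 = 1/39.
Target odds = 0.95/0.05 = 19.
Required Bayes factor = 19 ÷ (1/39) = 741.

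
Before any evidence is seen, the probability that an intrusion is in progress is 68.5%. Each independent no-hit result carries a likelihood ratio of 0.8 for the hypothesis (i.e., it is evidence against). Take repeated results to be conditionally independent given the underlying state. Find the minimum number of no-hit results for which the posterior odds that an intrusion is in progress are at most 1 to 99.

Prior odds: 0.685 ÷ 0.315 = 137/63.
Likelihood ratio per no-hit result = 0.8.
Target odds = 1/99.
Need (137/63) × 0.8ⁿ ≤ 1/99, i.e. 0.8ⁿ ≤ 7/1507.
0.8²⁴ ≈0.00472237 is still above 7/1507 but 0.8²⁵ ≈0.00377789 is at or below it, so n = 25.

25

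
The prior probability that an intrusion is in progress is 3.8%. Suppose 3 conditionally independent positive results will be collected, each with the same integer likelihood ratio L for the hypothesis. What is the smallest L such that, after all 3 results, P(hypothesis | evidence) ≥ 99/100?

Prior odds = 0.038/0.962 = 19/481.
Target odds = 0.99/0.01 = 99.
Need L³ ≥ 99 ÷ (19/481) = 47619/19.
13³ = 2197 < 47619/19 ≤ 2744 = 14³, so L = 14.

14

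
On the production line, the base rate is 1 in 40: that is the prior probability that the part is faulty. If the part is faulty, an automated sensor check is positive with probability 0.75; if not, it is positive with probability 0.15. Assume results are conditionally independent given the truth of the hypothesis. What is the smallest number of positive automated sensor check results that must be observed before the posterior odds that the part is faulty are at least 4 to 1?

Prior odds = 0.025/0.975 = 1/39.
Likelihood ratio of a positive = 0.75/0.15 = 5.
Target odds = 4.
Need (1/39) × 5ⁿ ≥ 4, i.e. 5ⁿ ≥ 156.
5³ = 125 falls short of 156 but 5⁴ = 625 reaches it, so n = 4.

4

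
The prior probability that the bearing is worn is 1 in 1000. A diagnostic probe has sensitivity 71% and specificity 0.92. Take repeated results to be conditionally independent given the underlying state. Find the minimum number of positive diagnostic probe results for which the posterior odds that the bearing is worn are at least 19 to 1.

5

Prior odds: 0.001 ÷ 0.999 = 1/999.
False-positive rate = 1 − 0.92 = 0.08; likelihood ratio of a positive = 0.71/0.08 = 8.875.
Target odds = 19.
Require 8.875ⁿ ≥ 19 ÷ (1/999) = 18981.
8.875⁴ = 25411681/4096 falls short of 18981 but 8.875⁵ ≈55060.7 reaches it, so n = 5.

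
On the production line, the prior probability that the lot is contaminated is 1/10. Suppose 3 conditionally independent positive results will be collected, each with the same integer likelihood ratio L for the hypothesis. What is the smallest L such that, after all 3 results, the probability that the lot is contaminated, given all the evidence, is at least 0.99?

10

Prior odds = 0.1/0.9 = 1/9.
Target odds = 0.99/0.01 = 99.
Need L³ ≥ 99 ÷ (1/9) = 891.
9³ = 729 < 891 ≤ 1000 = 10³, so L = 10.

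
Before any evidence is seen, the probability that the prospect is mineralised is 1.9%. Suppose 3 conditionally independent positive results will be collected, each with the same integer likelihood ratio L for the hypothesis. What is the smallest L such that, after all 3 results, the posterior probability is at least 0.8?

Prior odds = 0.019/0.981 = 19/981.
Target odds = 0.8/0.2 = 4.
Need L³ ≥ 4 ÷ (19/981) = 3924/19.
5³ = 125 < 3924/19 ≤ 216 = 6³, so L = 6.

6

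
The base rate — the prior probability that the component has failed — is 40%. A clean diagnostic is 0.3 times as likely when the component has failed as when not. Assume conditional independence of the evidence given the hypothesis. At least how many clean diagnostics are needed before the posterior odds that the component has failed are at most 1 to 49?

3

Prior odds = 0.4/0.6 = 2/3.
Likelihood ratio per clean diagnostic = 0.3.
Target odds = 1/49.
Need (2/3) × 0.3ⁿ ≤ 1/49, i.e. 0.3ⁿ ≤ 3/98.
0.3² = 0.09 is still above 3/98 but 0.3³ = 0.027 is at or below it, so n = 3.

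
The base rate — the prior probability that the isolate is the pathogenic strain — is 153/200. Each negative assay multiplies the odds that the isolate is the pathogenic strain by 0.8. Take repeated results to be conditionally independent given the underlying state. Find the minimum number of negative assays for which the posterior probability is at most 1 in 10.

16

Prior odds: 0.765 ÷ 0.235 = 153/47.
Likelihood ratio per negative assay = 0.8.
Target posterior odds = 0.1/0.9 = 1/9.
Need (153/47) × 0.8ⁿ ≤ 1/9, i.e. 0.8ⁿ ≤ 47/1377.
0.8¹⁵ ≈0.0351844 is still above 47/1377 but 0.8¹⁶ ≈0.0281475 is at or below it, so n = 16.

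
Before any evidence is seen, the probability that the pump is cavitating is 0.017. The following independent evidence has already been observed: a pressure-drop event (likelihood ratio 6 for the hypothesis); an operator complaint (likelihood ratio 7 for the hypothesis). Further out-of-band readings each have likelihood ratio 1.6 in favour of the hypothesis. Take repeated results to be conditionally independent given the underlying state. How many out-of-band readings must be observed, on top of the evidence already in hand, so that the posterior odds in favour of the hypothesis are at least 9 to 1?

Prior odds = 0.017/0.983 = 17/983.
Combined Bayes factor of the evidence already in hand = 6 × 7 = 42.
Odds after that evidence = (17/983) × 42 = 714/983.
Target odds = 9.
Need 1.6ⁿ ≥ 9 ÷ (714/983) = 2949/238.
1.6⁵ = 10.48576 falls short of 2949/238 but 1.6⁶ = 262144/15625 reaches it, so n = 6.

6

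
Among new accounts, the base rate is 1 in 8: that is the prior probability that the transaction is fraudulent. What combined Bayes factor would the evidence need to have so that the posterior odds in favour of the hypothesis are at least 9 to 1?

Prior odds = 0.125/0.875 = 1/7.
Target odds = 9.
Required Bayes factor = 9 ÷ (1/7) = 63.

63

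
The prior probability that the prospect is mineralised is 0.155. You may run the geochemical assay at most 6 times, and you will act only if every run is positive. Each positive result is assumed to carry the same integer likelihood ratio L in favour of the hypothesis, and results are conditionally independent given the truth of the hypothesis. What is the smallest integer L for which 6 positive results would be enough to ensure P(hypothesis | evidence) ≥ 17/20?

Prior odds = 0.155/0.845 = 31/169.
Target odds = 0.85/0.15 = 17/3.
Need L⁶ ≥ 17/3 ÷ (31/169) = 2873/93.
1⁶ = 1 < 2873/93 ≤ 64 = 2⁶, so L = 2.

2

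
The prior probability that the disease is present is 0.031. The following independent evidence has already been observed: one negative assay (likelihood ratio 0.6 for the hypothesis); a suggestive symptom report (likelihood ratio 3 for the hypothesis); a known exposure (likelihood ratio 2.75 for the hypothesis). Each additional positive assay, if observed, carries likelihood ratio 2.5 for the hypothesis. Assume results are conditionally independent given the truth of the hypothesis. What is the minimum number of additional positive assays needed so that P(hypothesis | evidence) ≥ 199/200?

8

Prior odds = 0.031/0.969 = 31/969.
Combined Bayes factor of the evidence already in hand = 0.6 × 3 × 2.75 = 4.95.
Odds after that evidence = (31/969) × 4.95 = 1023/6460.
Target odds = 0.995/0.005 = 199.
Need 2.5ⁿ ≥ 199 ÷ (1023/6460) = 1285540/1023.
2.5⁷ = 610.3515625 falls short of 1285540/1023 but 2.5⁸ = 390625/256 reaches it, so n = 8.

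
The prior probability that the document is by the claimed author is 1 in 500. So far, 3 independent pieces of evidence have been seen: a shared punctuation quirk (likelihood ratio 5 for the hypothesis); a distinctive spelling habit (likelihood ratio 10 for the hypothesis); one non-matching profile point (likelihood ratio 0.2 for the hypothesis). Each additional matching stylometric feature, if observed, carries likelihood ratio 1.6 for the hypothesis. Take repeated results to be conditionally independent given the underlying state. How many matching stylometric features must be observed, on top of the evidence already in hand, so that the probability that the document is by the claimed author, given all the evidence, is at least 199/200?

Prior odds = 0.002/0.998 = 1/499.
Combined Bayes factor of the evidence already in hand = 5 × 10 × 0.2 = 10.
Odds after that evidence = (1/499) × 10 = 10/499.
Target odds = 0.995/0.005 = 199.
Need 1.6ⁿ ≥ 199 ÷ (10/499) = 9930.1.
1.6¹⁹ ≈7555.79 falls short of 9930.1 but 1.6²⁰ ≈12089.3 reaches it, so n = 20.

20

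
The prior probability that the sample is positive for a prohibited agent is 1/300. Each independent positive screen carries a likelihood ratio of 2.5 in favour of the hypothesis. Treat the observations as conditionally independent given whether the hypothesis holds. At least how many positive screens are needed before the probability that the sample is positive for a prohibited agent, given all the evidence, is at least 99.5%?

Prior odds: (1/300) ÷ (299/300) = 1/299.
Likelihood ratio per positive screen = 2.5.
Target posterior odds = 0.995/0.005 = 199.
Need (1/299) × 2.5ⁿ ≥ 199, i.e. 2.5ⁿ ≥ 59501.
2.5¹¹ = 48828125/2048 falls short of 59501 but 2.5¹² = 244140625/4096 reaches it, so n = 12.

12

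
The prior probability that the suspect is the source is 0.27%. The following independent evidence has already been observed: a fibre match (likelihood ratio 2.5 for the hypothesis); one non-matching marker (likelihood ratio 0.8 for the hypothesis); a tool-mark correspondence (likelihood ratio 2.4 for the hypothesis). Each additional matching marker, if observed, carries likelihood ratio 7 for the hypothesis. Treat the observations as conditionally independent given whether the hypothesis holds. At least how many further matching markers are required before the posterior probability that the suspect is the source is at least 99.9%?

Prior odds = 0.0027/0.9973 = 27/9973.
Combined Bayes factor of the evidence already in hand = 2.5 × 0.8 × 2.4 = 4.8.
Odds after that evidence = (27/9973) × 4.8 = 648/49865.
Target odds = 0.999/0.001 = 999.
Need 7ⁿ ≥ 999 ÷ (648/49865) = 1845005/24.
7⁵ = 16807 falls short of 1845005/24 but 7⁶ = 117649 reaches it, so n = 6.

6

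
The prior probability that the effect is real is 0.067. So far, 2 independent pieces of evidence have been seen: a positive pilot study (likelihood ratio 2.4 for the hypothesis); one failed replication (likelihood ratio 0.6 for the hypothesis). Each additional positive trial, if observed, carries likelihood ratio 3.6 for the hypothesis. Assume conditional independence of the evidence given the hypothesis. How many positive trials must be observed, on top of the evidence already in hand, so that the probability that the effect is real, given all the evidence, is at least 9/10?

4

Prior odds = 0.067/0.933 = 67/933.
Combined Bayes factor of the evidence already in hand = 2.4 × 0.6 = 1.44.
Odds after that evidence = (67/933) × 1.44 = 804/7775.
Target odds = 0.9/0.1 = 9.
Need 3.6ⁿ ≥ 9 ÷ (804/7775) = 23325/268.
3.6³ = 46.656 falls short of 23325/268 but 3.6⁴ = 167.9616 reaches it, so n = 4.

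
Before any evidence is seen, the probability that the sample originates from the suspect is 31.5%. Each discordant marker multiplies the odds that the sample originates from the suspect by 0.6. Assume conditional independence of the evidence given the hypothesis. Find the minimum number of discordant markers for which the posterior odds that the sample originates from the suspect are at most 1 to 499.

11

Prior odds = 0.315/0.685 = 63/137.
Likelihood ratio per discordant marker = 0.6.
Target odds = 1/499.
Require 0.6ⁿ ≤ 1/499 ÷ (63/137) = 137/31437.
0.6¹⁰ = 59049/9765625 is still above 137/31437 but 0.6¹¹ = 177147/48828125 is at or below it, so n = 11.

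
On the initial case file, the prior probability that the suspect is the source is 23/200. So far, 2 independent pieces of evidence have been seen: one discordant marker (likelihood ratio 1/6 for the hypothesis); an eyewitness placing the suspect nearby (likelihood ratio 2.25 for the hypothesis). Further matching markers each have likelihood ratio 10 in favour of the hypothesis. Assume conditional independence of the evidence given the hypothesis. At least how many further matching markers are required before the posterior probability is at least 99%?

Prior odds = 0.115/0.885 = 23/177.
Combined Bayes factor of the evidence already in hand = (1/6) × 2.25 = 0.375.
Odds after that evidence = (23/177) × 0.375 = 23/472.
Target odds = 0.99/0.01 = 99.
Need 10ⁿ ≥ 99 ÷ (23/472) = 46728/23.
10³ = 1000 falls short of 46728/23 but 10⁴ = 10000 reaches it, so n = 4.

4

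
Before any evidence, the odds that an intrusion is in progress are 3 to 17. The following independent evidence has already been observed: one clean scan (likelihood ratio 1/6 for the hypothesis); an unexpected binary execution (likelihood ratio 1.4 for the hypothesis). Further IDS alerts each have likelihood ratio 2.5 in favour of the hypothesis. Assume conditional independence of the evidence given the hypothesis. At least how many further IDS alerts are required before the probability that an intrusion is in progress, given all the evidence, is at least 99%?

9

Prior odds = 3/17.
Combined Bayes factor of the evidence already in hand = (1/6) × 1.4 = 7/30.
Odds after that evidence = (3/17) × 7/30 = 7/170.
Target odds = 0.99/0.01 = 99.
Need 2.5ⁿ ≥ 99 ÷ (7/170) = 16830/7.
2.5⁸ = 390625/256 falls short of 16830/7 but 2.5⁹ = 1953125/512 reaches it, so n = 9.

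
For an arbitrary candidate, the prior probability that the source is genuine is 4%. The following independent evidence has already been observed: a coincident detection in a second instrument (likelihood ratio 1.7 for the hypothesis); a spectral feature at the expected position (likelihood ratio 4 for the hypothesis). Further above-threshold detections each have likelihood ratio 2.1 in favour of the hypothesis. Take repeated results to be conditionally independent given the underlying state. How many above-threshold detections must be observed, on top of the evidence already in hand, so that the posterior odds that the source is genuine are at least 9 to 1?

Prior odds = 0.04/0.96 = 1/24.
Combined Bayes factor of the evidence already in hand = 1.7 × 4 = 6.8.
Odds after that evidence = (1/24) × 6.8 = 17/60.
Target odds = 9.
Need 2.1ⁿ ≥ 9 ÷ (17/60) = 540/17.
2.1⁴ = 19.4481 falls short of 540/17 but 2.1⁵ = 4084101/100000 reaches it, so n = 5.

5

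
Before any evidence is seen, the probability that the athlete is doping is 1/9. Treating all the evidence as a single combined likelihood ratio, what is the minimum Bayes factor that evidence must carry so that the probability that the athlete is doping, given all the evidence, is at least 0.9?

72

Prior odds = (1/9)/(8/9) = 0.125.
Target odds = 0.9/0.1 = 9.
Required Bayes factor = 9 ÷ 0.125 = 72.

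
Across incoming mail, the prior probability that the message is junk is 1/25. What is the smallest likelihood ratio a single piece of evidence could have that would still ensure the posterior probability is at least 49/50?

Prior odds = 0.04/0.96 = 1/24.
Target odds = 0.98/0.02 = 49.
Required Bayes factor = 49 ÷ (1/24) = 1176.

1176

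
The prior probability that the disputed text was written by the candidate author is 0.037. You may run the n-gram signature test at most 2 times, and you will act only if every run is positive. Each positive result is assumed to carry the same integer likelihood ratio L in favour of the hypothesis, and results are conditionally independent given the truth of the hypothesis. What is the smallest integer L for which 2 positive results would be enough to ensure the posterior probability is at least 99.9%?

Prior odds = 0.037/0.963 = 37/963.
Target odds = 0.999/0.001 = 999.
Need L² ≥ 999 ÷ (37/963) = 26001.
161² = 25921 < 26001 ≤ 26244 = 162², so L = 162.

162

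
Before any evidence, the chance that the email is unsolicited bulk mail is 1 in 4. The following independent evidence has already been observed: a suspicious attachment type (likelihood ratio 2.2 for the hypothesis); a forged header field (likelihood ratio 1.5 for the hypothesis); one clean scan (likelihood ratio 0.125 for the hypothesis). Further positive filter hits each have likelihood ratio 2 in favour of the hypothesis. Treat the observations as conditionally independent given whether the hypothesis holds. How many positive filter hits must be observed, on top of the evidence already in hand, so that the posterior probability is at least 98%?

Prior odds = 0.25/0.75 = 1/3.
Combined Bayes factor of the evidence already in hand = 2.2 × 1.5 × 0.125 = 0.4125.
Odds after that evidence = (1/3) × 0.4125 = 0.1375.
Target odds = 0.98/0.02 = 49.
Need 2ⁿ ≥ 49 ÷ 0.1375 = 3920/11.
2⁸ = 256 falls short of 3920/11 but 2⁹ = 512 reaches it, so n = 9.

9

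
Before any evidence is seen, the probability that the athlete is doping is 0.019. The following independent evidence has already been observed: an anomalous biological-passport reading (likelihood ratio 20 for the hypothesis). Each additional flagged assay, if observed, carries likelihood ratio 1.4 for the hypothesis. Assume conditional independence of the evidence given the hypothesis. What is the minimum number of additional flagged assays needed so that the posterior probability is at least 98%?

Prior odds = 0.019/0.981 = 19/981.
Bayes factor of the evidence already in hand = 20.
Odds after that evidence = (19/981) × 20 = 380/981.
Target odds = 0.98/0.02 = 49.
Need 1.4ⁿ ≥ 49 ÷ (380/981) = 48069/380.
1.4¹⁴ ≈111.12 falls short of 48069/380 but 1.4¹⁵ ≈155.568 reaches it, so n = 15.

15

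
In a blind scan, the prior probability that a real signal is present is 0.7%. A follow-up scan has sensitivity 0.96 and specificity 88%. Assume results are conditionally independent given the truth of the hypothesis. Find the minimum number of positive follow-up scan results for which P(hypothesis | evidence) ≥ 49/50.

Prior odds: 0.007 ÷ 0.993 = 7/993.
False-positive rate = 1 − 0.88 = 0.12; likelihood ratio of a positive = 0.96/0.12 = 8.
Target odds: 0.98 ÷ 0.02 = 49.
Require 8ⁿ ≥ 49 ÷ (7/993) = 6951.
8⁴ = 4096 falls short of 6951 but 8⁵ = 32768 reaches it, so n = 5.

5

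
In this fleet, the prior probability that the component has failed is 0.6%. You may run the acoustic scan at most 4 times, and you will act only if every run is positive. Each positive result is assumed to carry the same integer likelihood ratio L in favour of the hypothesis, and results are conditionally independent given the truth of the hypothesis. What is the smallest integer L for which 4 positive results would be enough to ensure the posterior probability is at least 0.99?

12

Prior odds = 0.006/0.994 = 3/497.
Target odds = 0.99/0.01 = 99.
Need L⁴ ≥ 99 ÷ (3/497) = 16401.
11⁴ = 14641 < 16401 ≤ 20736 = 12⁴, so L = 12.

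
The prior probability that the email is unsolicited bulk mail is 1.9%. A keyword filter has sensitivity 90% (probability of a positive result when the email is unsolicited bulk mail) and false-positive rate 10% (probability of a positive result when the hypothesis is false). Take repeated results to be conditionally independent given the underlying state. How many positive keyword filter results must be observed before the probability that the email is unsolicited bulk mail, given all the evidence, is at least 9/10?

3

Prior odds = 0.019/0.981 = 19/981.
Likelihood ratio of a positive result = 0.9/0.1 = 9.
Target odds: 0.9 ÷ 0.1 = 9.
Need (19/981) × 9ⁿ ≥ 9, i.e. 9ⁿ ≥ 8829/19.
9² = 81 falls short of 8829/19 but 9³ = 729 reaches it, so n = 3.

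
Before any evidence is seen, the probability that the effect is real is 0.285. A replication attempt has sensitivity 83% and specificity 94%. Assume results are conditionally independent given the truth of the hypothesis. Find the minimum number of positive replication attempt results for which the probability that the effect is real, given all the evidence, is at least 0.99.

3

Prior odds = 0.285/0.715 = 57/143.
False-positive rate = 1 − 0.94 = 0.06; likelihood ratio of a positive = 0.83/0.06 = 83/6.
Target odds: 0.99 ÷ 0.01 = 99.
Need (57/143) × (83/6)ⁿ ≥ 99, i.e. (83/6)ⁿ ≥ 4719/19.
(83/6)² = 6889/36 falls short of 4719/19 but (83/6)³ = 571787/216 reaches it, so n = 3.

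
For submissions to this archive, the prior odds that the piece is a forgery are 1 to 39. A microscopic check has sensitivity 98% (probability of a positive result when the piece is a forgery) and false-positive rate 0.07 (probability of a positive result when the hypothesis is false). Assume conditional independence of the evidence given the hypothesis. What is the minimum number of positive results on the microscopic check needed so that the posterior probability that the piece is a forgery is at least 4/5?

Prior odds = 1/39.
Likelihood ratio of a positive result = 0.98/0.07 = 14.
Target posterior odds = 0.8/0.2 = 4.
Require 14ⁿ ≥ 4 ÷ (1/39) = 156.
14¹ = 14 falls short of 156 but 14² = 196 reaches it, so n = 2.

2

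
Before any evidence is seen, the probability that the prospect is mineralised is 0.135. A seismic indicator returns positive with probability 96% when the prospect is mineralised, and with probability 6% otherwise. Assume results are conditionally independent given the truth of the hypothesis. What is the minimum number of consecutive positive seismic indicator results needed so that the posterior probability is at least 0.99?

Prior odds: 0.135 ÷ 0.865 = 27/173.
Likelihood ratio of a positive result = 0.96/0.06 = 16.
Target posterior odds = 0.99/0.01 = 99.
Require 16ⁿ ≥ 99 ÷ (27/173) = 1903/3.
16² = 256 falls short of 1903/3 but 16³ = 4096 reaches it, so n = 3.

3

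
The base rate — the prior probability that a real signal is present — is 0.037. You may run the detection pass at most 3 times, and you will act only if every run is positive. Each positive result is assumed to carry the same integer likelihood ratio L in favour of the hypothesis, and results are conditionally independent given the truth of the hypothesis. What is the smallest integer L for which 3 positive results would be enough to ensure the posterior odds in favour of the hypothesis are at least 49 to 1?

Prior odds = 0.037/0.963 = 37/963.
Target odds = 49.
Need L³ ≥ 49 ÷ (37/963) = 47187/37.
10³ = 1000 < 47187/37 ≤ 1331 = 11³, so L = 11.

11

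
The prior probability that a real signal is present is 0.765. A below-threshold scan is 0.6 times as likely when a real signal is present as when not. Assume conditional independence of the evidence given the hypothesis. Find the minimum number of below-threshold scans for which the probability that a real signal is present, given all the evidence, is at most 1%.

12

Prior odds = 0.765/0.235 = 153/47.
Likelihood ratio per below-threshold scan = 0.6.
Target posterior odds = 0.01/0.99 = 1/99.
Require 0.6ⁿ ≤ 1/99 ÷ (153/47) = 47/15147.
0.6¹¹ = 177147/48828125 is still above 47/15147 but 0.6¹² = 531441/244140625 is at or below it, so n = 12.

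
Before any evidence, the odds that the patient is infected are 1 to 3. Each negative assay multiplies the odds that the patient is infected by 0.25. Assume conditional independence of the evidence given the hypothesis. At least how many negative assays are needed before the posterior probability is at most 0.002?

Prior odds = 1/3.
Likelihood ratio per negative assay = 0.25.
Target posterior odds = 0.002/0.998 = 1/499.
Require 0.25ⁿ ≤ 1/499 ÷ (1/3) = 3/499.
0.25³ = 0.015625 is still above 3/499 but 0.25⁴ = 0.00390625 is at or below it, so n = 4.

4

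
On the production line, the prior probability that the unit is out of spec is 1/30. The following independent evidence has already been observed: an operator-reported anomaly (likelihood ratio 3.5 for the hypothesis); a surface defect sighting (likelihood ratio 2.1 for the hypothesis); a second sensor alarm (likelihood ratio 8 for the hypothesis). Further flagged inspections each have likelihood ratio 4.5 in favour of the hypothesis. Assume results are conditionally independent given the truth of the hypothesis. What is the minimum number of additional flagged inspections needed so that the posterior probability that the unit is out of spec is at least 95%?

Prior odds = (1/30)/(29/30) = 1/29.
Combined Bayes factor of the evidence already in hand = 3.5 × 2.1 × 8 = 58.8.
Odds after that evidence = (1/29) × 58.8 = 294/145.
Target odds = 0.95/0.05 = 19.
Need 4.5ⁿ ≥ 19 ÷ (294/145) = 2755/294.
4.5¹ = 4.5 falls short of 2755/294 but 4.5² = 20.25 reaches it, so n = 2.

2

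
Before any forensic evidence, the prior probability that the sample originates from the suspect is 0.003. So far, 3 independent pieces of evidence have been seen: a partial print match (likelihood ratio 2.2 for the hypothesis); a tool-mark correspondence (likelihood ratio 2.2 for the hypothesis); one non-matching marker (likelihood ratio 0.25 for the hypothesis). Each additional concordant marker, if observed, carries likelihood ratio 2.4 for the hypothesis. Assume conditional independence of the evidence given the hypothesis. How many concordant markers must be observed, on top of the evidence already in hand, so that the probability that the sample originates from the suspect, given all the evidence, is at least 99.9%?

Prior odds = 0.003/0.997 = 3/997.
Combined Bayes factor of the evidence already in hand = 2.2 × 2.2 × 0.25 = 1.21.
Odds after that evidence = (3/997) × 1.21 = 363/99700.
Target odds = 0.999/0.001 = 999.
Need 2.4ⁿ ≥ 999 ÷ (363/99700) = 33200100/121.
2.4¹⁴ ≈210357 falls short of 33200100/121 but 2.4¹⁵ ≈504857 reaches it, so n = 15.

15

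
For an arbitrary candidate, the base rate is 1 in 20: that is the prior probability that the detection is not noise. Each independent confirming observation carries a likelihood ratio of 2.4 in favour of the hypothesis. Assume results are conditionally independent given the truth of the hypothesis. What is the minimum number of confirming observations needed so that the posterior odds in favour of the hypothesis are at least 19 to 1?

Prior odds: 0.05 ÷ 0.95 = 1/19.
Likelihood ratio per confirming observation = 2.4.
Target odds = 19.
Need (1/19) × 2.4ⁿ ≥ 19, i.e. 2.4ⁿ ≥ 361.
2.4⁶ = 2985984/15625 falls short of 361 but 2.4⁷ = 35831808/78125 reaches it, so n = 7.

7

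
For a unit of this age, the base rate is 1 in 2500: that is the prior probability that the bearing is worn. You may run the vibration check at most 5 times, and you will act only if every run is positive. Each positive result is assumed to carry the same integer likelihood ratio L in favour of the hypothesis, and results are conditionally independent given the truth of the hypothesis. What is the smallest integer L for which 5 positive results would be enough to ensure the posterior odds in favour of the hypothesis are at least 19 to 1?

9

Prior odds = 0.0004/0.9996 = 1/2499.
Target odds = 19.
Need L⁵ ≥ 19 ÷ (1/2499) = 47481.
8⁵ = 32768 < 47481 ≤ 59049 = 9⁵, so L = 9.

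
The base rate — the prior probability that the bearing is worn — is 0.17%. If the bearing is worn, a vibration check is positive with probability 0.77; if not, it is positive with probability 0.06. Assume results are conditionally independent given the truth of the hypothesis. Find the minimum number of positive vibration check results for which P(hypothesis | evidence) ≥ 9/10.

Prior odds: 0.0017 ÷ 0.9983 = 17/9983.
Likelihood ratio of a positive = 0.77/0.06 = 77/6.
Target posterior odds = 0.9/0.1 = 9.
Require (77/6)ⁿ ≥ 9 ÷ (17/9983) = 89847/17.
(77/6)³ = 456533/216 falls short of 89847/17 but (77/6)⁴ = 35153041/1296 reaches it, so n = 4.

4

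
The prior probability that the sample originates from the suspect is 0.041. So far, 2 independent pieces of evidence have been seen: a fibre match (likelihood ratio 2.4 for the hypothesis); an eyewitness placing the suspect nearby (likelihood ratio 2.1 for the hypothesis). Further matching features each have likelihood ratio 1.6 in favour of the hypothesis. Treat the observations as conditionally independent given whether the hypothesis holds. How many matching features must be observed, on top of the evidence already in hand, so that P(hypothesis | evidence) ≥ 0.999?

Prior odds = 0.041/0.959 = 41/959.
Combined Bayes factor of the evidence already in hand = 2.4 × 2.1 = 5.04.
Odds after that evidence = (41/959) × 5.04 = 738/3425.
Target odds = 0.999/0.001 = 999.
Need 1.6ⁿ ≥ 999 ÷ (738/3425) = 380175/82.
1.6¹⁷ ≈2951.48 falls short of 380175/82 but 1.6¹⁸ ≈4722.37 reaches it, so n = 18.

18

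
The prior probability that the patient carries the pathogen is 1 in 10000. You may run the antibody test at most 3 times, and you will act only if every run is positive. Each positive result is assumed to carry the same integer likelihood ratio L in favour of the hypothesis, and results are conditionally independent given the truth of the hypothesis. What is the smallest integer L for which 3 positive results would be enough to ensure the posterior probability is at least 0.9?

45

Prior odds = 0.0001/0.9999 = 1/9999.
Target odds = 0.9/0.1 = 9.
Need L³ ≥ 9 ÷ (1/9999) = 89991.
44³ = 85184 < 89991 ≤ 91125 = 45³, so L = 45.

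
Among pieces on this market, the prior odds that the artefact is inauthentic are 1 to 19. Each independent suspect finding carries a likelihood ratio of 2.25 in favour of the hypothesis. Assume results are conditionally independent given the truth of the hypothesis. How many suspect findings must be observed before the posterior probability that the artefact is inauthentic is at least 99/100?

10

Prior odds = 1/19.
Likelihood ratio per suspect finding = 2.25.
Target odds: 0.99 ÷ 0.01 = 99.
Require 2.25ⁿ ≥ 99 ÷ (1/19) = 1881.
2.25⁹ = 387420489/262144 falls short of 1881 but 2.25¹⁰ ≈3325.26 reaches it, so n = 10.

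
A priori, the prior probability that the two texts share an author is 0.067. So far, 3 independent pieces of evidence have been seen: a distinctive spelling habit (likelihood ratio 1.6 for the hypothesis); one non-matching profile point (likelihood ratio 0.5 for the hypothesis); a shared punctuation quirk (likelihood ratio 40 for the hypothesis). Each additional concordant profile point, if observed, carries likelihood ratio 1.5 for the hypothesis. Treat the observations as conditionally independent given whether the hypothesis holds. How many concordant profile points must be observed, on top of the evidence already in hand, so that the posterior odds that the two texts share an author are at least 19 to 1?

6

Prior odds = 0.067/0.933 = 67/933.
Combined Bayes factor of the evidence already in hand = 1.6 × 0.5 × 40 = 32.
Odds after that evidence = (67/933) × 32 = 2144/933.
Target odds = 19.
Need 1.5ⁿ ≥ 19 ÷ (2144/933) = 17727/2144.
1.5⁵ = 7.59375 falls short of 17727/2144 but 1.5⁶ = 11.390625 reaches it, so n = 6.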